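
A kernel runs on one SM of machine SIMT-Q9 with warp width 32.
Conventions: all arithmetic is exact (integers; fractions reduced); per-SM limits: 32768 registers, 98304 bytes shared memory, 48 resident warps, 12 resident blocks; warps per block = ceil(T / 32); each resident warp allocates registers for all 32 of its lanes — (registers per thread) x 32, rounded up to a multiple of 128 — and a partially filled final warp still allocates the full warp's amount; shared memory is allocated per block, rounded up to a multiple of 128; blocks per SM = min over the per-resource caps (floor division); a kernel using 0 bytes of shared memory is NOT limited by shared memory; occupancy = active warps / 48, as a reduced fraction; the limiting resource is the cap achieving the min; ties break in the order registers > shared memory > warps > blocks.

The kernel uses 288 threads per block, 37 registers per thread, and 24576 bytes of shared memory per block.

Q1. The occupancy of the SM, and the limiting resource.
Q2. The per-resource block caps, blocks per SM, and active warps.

Answer: occupancy 3/8, limited by registers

registers: 2 blocks
shared memory: 4 blocks
warps: 5 blocks
blocks: 12 blocks

Answer: 2 blocks, 18 active warps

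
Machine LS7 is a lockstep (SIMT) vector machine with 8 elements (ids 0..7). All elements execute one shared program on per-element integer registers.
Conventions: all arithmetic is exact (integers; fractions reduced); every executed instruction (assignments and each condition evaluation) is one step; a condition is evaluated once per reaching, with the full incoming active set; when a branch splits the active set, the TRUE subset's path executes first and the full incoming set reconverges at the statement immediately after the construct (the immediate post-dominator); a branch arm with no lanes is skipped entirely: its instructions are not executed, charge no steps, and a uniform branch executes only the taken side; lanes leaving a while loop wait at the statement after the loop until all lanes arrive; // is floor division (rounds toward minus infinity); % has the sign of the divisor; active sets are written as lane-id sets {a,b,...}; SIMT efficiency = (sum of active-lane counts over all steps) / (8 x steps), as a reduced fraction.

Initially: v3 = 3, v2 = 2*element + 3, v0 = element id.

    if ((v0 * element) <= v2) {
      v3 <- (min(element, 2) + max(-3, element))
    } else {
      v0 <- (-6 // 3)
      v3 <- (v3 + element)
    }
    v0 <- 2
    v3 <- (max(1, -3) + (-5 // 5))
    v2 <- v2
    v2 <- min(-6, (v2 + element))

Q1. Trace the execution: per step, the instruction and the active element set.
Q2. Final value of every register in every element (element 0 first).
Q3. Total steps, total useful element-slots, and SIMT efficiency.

step 0: eval ((v0 * element) <= v2)  {0,1,2,3,4,5,6,7}
step 1: v3 <- (min(element, 2) + max(-3, element)) {0,1,2,3}
step 2: v0 <- (-6 // 3)              {4,5,6,7}
step 3: v3 <- (v3 + element)         {4,5,6,7}
step 4: v0 <- 2                      {0,1,2,3,4,5,6,7}
step 5: v3 <- (max(1, -3) + (-5 // 5)) {0,1,2,3,4,5,6,7}
step 6: v2 <- v2                     {0,1,2,3,4,5,6,7}
step 7: v2 <- min(-6, (v2 + element)) {0,1,2,3,4,5,6,7}

Answer: 8 steps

v3: 0,0,0,0,0,0,0,0
v2: -6,-6,-6,-6,-6,-6,-6,-6
v0: 2,2,2,2,2,2,2,2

steps = 8; useful = 52; efficiency = 52/64 = 13/16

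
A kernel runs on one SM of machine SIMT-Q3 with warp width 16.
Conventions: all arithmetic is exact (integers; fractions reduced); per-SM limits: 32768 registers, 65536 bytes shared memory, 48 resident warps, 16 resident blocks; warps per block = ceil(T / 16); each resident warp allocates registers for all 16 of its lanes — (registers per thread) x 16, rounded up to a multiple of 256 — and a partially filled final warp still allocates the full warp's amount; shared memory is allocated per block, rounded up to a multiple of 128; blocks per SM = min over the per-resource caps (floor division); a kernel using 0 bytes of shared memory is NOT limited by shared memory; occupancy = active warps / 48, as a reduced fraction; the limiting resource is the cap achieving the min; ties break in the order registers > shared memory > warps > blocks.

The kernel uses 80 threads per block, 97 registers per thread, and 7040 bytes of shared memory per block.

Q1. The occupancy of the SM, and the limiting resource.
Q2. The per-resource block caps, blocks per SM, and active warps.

Answer: occupancy 5/16, limited by registers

registers: 3 blocks
shared memory: 9 blocks
warps: 9 blocks
blocks: 16 blocks

Answer: 3 blocks, 15 active warps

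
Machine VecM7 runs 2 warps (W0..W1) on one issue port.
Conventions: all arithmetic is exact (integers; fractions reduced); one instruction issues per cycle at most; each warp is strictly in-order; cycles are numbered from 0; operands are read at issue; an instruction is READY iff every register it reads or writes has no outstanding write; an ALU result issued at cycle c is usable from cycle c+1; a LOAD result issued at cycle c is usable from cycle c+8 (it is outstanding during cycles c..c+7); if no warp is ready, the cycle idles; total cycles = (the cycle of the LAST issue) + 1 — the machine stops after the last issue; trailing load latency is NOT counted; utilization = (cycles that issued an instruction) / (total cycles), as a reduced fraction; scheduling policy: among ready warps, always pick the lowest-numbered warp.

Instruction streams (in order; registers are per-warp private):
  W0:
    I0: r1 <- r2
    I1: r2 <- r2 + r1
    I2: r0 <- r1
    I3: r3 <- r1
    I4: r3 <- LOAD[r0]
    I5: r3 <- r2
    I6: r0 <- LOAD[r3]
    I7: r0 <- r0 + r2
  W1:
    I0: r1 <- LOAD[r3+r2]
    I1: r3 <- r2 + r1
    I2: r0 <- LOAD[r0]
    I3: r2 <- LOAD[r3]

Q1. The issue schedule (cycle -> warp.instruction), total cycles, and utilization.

cycle 0: W0.I0
cycle 1: W0.I1
cycle 2: W0.I2
cycle 3: W0.I3
cycle 4: W0.I4
cycle 5: W1.I0
cycle 6: idle
cycle 7: idle
cycle 8: idle
cycle 9: idle
cycle 10: idle
cycle 11: idle
cycle 12: W0.I5
cycle 13: W0.I6
cycle 14: W1.I1
cycle 15: W1.I2
cycle 16: W1.I3
cycle 17: idle
cycle 18: idle
cycle 19: idle
cycle 20: idle
cycle 21: W0.I7

Answer: 22 cycles, utilization 6/11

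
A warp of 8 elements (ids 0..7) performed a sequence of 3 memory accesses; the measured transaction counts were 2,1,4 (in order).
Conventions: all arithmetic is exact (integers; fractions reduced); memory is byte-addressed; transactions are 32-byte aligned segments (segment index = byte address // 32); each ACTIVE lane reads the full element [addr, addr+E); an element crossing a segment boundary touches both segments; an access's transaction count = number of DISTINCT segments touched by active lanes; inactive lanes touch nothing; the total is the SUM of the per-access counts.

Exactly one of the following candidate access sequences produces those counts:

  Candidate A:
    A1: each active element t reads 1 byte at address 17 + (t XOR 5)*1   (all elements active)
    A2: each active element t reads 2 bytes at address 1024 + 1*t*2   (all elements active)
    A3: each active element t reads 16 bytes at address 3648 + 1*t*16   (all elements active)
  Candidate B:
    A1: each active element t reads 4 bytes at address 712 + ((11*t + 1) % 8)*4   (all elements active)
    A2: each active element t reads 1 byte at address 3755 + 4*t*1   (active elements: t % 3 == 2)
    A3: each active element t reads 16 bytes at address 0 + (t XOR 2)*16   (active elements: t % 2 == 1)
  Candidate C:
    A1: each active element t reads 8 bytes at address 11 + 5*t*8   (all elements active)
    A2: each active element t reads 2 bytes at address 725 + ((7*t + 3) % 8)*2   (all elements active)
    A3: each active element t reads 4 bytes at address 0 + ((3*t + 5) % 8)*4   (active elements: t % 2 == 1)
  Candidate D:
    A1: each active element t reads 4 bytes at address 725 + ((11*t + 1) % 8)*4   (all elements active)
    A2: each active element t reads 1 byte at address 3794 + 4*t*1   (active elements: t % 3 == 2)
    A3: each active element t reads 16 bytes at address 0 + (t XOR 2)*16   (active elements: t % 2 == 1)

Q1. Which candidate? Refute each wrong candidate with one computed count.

A: A1 gives 1 transaction, not 2
C: A1 gives 10 transactions, not 2
D: A2 gives 2 transactions, not 1
B: all counts match (2,1,4)

Answer: B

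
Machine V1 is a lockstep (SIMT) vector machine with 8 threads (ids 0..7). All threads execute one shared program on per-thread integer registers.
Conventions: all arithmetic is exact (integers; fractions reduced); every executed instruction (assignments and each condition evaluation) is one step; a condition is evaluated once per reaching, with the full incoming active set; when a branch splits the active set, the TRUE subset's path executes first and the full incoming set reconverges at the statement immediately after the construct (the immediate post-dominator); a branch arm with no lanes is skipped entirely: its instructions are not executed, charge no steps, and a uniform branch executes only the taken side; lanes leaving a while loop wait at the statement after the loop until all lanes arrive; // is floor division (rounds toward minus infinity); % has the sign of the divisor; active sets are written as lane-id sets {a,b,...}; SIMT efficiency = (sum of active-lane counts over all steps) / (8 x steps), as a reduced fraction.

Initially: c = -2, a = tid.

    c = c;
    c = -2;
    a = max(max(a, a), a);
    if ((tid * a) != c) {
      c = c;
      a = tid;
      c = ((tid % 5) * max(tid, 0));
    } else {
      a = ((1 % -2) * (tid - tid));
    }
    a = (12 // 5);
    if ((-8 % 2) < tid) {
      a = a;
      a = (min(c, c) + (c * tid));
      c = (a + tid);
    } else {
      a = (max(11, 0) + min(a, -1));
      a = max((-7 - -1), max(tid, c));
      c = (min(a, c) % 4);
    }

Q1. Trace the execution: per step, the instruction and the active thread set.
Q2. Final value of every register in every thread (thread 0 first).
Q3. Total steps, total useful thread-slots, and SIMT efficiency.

step 0: c <- c                       {0,1,2,3,4,5,6,7}
step 1: c <- -2                      {0,1,2,3,4,5,6,7}
step 2: a <- max(max(a, a), a)       {0,1,2,3,4,5,6,7}
step 3: eval ((tid * a) != c)        {0,1,2,3,4,5,6,7}
step 4: c <- c                       {0,1,2,3,4,5,6,7}
step 5: a <- tid                     {0,1,2,3,4,5,6,7}
step 6: c <- ((tid % 5) * max(tid, 0)) {0,1,2,3,4,5,6,7}
step 7: a <- (12 // 5)               {0,1,2,3,4,5,6,7}
step 8: eval ((-8 % 2) < tid)        {0,1,2,3,4,5,6,7}
step 9: a <- a                       {1,2,3,4,5,6,7}
step 10: a <- (min(c, c) + (c * tid)) {1,2,3,4,5,6,7}
step 11: c <- (a + tid)               {1,2,3,4,5,6,7}
step 12: a <- (max(11, 0) + min(a, -1)) {0}
step 13: a <- max((-7 - -1), max(tid, c)) {0}
step 14: c <- (min(a, c) % 4)         {0}

Answer: 15 steps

c: 0,3,14,39,84,5,48,119
a: 0,2,12,36,80,0,42,112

steps = 15; useful = 96; efficiency = 96/120 = 4/5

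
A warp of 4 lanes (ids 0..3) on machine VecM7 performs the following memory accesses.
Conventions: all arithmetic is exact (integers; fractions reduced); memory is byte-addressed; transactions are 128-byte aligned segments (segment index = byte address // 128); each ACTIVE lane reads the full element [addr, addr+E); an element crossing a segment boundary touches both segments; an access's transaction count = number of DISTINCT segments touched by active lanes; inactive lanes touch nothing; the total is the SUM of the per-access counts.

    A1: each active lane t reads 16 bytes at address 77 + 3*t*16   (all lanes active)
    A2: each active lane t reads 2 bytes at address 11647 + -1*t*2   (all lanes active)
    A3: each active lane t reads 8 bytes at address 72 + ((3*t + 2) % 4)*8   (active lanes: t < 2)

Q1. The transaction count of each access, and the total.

A1: 2 transactions
A2: 2 transactions
A3: 1 transaction

Answer: 2,2,1; total 5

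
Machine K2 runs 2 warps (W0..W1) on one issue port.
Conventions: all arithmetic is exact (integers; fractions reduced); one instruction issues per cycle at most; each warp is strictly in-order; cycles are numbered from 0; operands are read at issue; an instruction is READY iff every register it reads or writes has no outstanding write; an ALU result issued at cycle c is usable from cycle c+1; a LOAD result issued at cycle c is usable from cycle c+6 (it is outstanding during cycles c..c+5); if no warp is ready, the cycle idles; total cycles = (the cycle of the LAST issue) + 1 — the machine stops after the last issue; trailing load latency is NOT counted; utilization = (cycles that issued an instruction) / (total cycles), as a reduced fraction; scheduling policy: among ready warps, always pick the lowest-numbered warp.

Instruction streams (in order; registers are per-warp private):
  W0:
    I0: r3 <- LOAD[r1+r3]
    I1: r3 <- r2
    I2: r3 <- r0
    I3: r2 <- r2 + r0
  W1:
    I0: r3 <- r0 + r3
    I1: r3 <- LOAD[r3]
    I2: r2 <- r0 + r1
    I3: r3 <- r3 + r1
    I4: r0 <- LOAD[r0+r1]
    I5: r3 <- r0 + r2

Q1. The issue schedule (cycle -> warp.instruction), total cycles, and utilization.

cycle 0: W0.I0
cycle 1: W1.I0
cycle 2: W1.I1
cycle 3: W1.I2
cycle 4: idle
cycle 5: idle
cycle 6: W0.I1
cycle 7: W0.I2
cycle 8: W0.I3
cycle 9: W1.I3
cycle 10: W1.I4
cycle 11: idle
cycle 12: idle
cycle 13: idle
cycle 14: idle
cycle 15: idle
cycle 16: W1.I5

Answer: 17 cycles, utilization 10/17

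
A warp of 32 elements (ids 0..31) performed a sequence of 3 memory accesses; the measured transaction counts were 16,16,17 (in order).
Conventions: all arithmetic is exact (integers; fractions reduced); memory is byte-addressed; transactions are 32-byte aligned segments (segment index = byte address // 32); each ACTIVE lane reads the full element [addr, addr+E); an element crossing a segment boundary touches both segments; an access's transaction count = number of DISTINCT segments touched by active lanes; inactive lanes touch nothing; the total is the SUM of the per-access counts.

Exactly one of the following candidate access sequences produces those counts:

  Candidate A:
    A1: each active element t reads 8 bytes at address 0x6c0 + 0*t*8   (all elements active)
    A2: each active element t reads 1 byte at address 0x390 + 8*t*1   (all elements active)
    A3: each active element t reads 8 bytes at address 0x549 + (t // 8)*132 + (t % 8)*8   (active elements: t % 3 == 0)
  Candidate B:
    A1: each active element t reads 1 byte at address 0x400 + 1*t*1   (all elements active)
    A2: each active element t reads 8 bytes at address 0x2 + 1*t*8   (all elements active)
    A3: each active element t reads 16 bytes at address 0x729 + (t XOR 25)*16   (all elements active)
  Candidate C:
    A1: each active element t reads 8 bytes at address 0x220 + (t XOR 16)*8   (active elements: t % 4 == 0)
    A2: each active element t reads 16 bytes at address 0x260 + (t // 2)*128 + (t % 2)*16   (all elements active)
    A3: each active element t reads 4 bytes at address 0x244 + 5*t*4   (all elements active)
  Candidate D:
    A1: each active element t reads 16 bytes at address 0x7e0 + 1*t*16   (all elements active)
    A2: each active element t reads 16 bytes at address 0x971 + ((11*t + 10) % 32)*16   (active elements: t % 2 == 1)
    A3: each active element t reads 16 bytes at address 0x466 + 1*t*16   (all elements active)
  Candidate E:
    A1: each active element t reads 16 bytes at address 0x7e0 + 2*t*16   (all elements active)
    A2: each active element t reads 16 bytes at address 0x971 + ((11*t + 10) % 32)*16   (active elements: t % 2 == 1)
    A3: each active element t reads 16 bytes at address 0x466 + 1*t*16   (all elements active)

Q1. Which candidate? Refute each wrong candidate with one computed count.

A: A1 gives 1 transaction, not 16
B: A1 gives 1 transaction, not 16
C: A1 gives 8 transactions, not 16
E: A1 gives 32 transactions, not 16
D: all counts match (16,16,17)

Answer: D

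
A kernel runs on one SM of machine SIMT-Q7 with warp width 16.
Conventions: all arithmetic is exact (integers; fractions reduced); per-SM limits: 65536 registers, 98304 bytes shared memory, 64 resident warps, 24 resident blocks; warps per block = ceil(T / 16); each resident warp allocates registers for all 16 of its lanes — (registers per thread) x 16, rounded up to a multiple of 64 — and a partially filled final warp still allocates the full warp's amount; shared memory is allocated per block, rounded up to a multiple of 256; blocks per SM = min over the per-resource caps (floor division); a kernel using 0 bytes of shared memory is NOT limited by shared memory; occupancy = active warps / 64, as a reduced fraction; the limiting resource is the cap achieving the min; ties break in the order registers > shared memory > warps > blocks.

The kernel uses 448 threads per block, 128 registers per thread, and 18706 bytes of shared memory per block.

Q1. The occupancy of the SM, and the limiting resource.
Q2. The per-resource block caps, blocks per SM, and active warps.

Answer: occupancy 7/16, limited by registers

registers: 1 block
shared memory: 5 blocks
warps: 2 blocks
blocks: 24 blocks

Answer: 1 block, 28 active warps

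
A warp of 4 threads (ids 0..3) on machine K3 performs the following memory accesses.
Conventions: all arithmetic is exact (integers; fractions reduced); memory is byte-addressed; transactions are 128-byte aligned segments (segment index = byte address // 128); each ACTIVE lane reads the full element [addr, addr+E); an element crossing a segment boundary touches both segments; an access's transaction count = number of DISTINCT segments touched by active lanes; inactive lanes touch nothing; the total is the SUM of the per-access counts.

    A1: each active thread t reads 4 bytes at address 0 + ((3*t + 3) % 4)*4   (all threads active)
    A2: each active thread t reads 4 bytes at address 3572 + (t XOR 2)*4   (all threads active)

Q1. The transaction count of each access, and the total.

A1: 1 transaction
A2: 2 transactions

Answer: 1,2; total 3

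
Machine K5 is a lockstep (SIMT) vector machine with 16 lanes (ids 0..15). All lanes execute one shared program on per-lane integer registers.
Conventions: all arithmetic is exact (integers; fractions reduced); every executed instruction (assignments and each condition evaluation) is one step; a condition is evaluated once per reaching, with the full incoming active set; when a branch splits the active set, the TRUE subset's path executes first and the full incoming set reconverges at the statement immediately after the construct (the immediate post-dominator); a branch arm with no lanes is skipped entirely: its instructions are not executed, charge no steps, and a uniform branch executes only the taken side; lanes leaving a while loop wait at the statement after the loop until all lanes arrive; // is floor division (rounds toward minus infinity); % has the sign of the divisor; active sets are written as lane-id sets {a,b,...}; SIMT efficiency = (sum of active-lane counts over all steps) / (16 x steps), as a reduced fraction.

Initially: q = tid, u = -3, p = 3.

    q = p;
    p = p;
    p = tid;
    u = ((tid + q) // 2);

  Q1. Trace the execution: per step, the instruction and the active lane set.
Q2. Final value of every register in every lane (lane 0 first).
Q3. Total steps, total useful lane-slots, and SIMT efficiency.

step 0: q <- p                       {0,1,2,3,4,5,6,7,8,9,10,11,12,13,14,15}
step 1: p <- p                       {0,1,2,3,4,5,6,7,8,9,10,11,12,13,14,15}
step 2: p <- tid                     {0,1,2,3,4,5,6,7,8,9,10,11,12,13,14,15}
step 3: u <- ((tid + q) // 2)        {0,1,2,3,4,5,6,7,8,9,10,11,12,13,14,15}

Answer: 4 steps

q: 3,3,3,3,3,3,3,3,3,3,3,3,3,3,3,3
u: 1,2,2,3,3,4,4,5,5,6,6,7,7,8,8,9
p: 0,1,2,3,4,5,6,7,8,9,10,11,12,13,14,15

steps = 4; useful = 64; efficiency = 64/64 = 1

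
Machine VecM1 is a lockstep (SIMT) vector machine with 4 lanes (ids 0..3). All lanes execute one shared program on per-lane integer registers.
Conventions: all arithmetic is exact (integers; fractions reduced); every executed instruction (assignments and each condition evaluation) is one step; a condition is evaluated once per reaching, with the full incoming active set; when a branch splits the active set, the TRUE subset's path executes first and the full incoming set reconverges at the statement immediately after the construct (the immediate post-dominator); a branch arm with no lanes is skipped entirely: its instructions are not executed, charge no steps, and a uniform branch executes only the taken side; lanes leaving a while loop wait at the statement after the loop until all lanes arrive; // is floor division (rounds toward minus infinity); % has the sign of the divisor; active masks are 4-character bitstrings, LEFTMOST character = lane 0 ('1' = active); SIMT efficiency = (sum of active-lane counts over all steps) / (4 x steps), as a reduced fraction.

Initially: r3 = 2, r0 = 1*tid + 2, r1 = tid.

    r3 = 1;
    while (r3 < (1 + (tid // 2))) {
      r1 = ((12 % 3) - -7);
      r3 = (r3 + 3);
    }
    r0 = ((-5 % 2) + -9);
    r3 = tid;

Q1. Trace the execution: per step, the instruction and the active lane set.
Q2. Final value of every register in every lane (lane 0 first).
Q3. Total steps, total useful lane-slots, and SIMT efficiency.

step 0: r3 <- 1                      1111
step 1: eval (r3 < (1 + (tid // 2))) 1111
step 2: r1 <- ((12 % 3) - -7)        0011
step 3: r3 <- (r3 + 3)               0011
step 4: eval (r3 < (1 + (tid // 2))) 0011
step 5: r0 <- ((-5 % 2) + -9)        1111
step 6: r3 <- tid                    1111

Answer: 7 steps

r3: 0,1,2,3
r0: -8,-8,-8,-8
r1: 0,1,7,7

steps = 7; useful = 22; efficiency = 22/28 = 11/14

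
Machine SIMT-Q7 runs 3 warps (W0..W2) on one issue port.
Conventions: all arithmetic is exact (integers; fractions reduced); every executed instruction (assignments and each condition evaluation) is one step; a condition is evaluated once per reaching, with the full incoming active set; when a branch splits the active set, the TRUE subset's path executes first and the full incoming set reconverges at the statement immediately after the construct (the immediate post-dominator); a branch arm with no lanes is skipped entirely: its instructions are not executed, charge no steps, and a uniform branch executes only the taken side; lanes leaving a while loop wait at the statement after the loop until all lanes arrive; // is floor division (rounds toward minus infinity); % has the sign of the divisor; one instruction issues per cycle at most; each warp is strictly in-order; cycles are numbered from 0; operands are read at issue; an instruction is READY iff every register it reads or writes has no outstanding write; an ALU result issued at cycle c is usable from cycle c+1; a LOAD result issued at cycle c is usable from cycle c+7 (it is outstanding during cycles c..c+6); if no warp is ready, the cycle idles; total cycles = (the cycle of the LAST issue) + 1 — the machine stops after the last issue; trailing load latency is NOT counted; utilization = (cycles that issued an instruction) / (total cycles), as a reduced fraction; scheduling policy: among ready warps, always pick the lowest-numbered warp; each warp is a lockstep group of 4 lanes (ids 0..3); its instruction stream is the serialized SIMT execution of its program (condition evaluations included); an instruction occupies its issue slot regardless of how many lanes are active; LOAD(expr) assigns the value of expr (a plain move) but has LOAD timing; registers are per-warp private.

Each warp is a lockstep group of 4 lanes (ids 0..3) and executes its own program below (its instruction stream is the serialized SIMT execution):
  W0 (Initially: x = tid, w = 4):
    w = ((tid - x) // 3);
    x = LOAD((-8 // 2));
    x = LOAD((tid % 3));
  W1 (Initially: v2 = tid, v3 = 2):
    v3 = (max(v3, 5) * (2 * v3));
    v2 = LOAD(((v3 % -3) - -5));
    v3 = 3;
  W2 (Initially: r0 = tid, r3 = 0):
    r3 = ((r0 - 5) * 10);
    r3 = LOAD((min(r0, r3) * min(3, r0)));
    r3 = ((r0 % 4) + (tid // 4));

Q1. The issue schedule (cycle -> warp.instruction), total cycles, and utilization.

cycle 0: W0.I0
cycle 1: W0.I1
cycle 2: W1.I0
cycle 3: W1.I1
cycle 4: W1.I2
cycle 5: W2.I0
cycle 6: W2.I1
cycle 7: idle
cycle 8: W0.I2
cycle 9: idle
cycle 10: idle
cycle 11: idle
cycle 12: idle
cycle 13: W2.I2

Answer: 14 cycles, utilization 9/14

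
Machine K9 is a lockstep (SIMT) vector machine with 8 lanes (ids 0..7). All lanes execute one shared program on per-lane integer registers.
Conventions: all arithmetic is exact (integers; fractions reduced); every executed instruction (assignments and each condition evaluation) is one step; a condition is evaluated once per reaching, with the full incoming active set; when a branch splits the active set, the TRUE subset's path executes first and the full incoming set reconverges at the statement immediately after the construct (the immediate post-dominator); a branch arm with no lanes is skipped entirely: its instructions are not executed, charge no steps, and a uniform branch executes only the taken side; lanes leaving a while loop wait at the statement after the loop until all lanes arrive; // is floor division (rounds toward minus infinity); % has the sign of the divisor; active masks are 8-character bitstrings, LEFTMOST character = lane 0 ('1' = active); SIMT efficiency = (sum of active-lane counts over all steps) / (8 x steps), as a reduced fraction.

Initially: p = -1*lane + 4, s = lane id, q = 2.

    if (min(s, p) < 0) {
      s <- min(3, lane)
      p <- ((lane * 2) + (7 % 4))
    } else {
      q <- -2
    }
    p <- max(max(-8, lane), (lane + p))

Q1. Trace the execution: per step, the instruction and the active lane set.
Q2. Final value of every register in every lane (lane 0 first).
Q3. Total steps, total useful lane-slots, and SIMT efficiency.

step 0: eval (min(s, p) < 0)         11111111
step 1: s <- min(3, lane)            00000111
step 2: p <- ((lane * 2) + (7 % 4))  00000111
step 3: q <- -2                      11111000
step 4: p <- max(max(-8, lane), (lane + p)) 11111111

Answer: 5 steps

p: 4,4,4,4,4,18,21,24
s: 0,1,2,3,4,3,3,3
q: -2,-2,-2,-2,-2,2,2,2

steps = 5; useful = 27; efficiency = 27/40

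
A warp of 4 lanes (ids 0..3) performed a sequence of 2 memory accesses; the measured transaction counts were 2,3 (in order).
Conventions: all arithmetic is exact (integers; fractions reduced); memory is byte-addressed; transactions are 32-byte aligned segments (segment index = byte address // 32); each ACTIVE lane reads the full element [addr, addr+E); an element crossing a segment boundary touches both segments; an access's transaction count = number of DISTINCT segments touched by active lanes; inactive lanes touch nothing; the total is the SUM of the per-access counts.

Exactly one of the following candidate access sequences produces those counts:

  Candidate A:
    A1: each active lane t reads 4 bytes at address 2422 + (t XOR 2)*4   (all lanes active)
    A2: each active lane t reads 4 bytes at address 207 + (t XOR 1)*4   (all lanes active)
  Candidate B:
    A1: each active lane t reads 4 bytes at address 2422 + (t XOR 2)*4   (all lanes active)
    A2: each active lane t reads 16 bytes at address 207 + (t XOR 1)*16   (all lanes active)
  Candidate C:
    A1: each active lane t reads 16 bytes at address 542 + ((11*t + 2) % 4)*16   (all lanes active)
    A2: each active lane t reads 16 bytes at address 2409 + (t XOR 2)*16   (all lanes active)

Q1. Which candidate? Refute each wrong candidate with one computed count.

A: A2 gives 1 transaction, not 3
C: A1 gives 3 transactions, not 2
B: all counts match (2,3)

Answer: B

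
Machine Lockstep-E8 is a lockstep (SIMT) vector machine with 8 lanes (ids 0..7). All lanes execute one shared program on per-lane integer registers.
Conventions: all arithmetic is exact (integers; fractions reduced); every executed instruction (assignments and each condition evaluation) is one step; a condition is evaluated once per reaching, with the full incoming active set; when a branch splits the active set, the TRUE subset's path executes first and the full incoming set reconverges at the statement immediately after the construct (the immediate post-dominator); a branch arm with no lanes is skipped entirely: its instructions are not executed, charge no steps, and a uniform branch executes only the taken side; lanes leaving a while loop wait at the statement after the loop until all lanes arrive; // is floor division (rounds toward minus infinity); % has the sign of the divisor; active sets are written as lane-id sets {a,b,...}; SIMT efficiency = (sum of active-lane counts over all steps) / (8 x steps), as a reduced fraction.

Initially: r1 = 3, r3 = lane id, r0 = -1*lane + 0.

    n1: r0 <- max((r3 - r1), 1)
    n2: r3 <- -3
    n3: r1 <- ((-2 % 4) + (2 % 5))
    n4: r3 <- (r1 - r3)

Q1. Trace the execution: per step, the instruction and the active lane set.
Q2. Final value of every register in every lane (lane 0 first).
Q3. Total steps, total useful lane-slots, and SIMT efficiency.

step 0: r0 <- max((r3 - r1), 1)      {0,1,2,3,4,5,6,7}
step 1: r3 <- -3                     {0,1,2,3,4,5,6,7}
step 2: r1 <- ((-2 % 4) + (2 % 5))   {0,1,2,3,4,5,6,7}
step 3: r3 <- (r1 - r3)              {0,1,2,3,4,5,6,7}

Answer: 4 steps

r1: 4,4,4,4,4,4,4,4
r3: 7,7,7,7,7,7,7,7
r0: 1,1,1,1,1,2,3,4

steps = 4; useful = 32; efficiency = 32/32 = 1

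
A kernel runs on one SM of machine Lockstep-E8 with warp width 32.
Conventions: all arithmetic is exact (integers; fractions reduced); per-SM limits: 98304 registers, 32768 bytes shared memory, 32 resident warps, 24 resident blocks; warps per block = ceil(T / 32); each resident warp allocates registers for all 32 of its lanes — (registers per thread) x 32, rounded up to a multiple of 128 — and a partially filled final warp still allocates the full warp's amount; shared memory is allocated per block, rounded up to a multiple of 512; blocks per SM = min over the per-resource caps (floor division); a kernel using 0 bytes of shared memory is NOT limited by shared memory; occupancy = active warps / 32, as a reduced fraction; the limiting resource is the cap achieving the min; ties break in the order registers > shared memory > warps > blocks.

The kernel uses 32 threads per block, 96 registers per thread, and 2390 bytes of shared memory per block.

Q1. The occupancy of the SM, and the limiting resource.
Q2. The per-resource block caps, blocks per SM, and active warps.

Answer: occupancy 3/8, limited by shared memory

registers: 32 blocks
shared memory: 12 blocks
warps: 32 blocks
blocks: 24 blocks

Answer: 12 blocks, 12 active warps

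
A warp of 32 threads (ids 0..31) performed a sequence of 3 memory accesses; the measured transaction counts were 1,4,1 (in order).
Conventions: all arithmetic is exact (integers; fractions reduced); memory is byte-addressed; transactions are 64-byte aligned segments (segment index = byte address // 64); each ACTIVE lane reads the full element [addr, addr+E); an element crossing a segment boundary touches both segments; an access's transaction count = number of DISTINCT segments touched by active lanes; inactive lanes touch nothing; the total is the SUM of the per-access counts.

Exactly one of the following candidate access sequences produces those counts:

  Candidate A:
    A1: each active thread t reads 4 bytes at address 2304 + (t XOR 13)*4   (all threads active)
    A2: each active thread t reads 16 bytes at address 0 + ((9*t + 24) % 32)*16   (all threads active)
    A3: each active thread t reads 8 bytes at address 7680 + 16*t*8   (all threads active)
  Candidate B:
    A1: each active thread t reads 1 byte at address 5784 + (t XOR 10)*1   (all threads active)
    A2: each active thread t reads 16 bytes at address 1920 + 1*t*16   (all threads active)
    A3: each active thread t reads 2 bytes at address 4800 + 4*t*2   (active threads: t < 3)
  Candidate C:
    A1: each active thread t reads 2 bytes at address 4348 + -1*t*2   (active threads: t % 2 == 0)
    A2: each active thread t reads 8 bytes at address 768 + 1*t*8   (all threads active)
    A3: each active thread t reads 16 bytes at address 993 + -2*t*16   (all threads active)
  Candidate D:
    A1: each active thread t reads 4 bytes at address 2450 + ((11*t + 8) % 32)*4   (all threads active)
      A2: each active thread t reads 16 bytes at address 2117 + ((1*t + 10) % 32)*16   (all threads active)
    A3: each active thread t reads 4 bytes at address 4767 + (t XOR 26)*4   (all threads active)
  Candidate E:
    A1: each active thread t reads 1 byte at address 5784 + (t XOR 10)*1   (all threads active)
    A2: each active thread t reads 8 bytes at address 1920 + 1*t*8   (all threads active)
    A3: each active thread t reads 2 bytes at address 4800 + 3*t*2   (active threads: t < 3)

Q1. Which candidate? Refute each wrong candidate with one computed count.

A: A1 gives 2 transactions, not 1
B: A2 gives 8 transactions, not 4
C: A3 gives 16 transactions, not 1
D: A1 gives 3 transactions, not 1
E: all counts match (1,4,1)

Answer: E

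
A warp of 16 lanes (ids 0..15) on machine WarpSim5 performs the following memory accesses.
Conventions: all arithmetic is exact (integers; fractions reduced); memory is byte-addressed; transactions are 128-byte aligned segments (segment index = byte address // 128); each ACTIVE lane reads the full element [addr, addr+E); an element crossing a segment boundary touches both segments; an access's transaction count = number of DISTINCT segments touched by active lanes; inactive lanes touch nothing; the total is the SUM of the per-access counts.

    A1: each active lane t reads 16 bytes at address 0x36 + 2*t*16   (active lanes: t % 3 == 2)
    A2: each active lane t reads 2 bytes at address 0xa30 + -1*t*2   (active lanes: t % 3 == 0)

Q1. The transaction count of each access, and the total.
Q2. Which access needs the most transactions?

A1: 5 transactions
A2: 1 transaction

Answer: 5,1; total 6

Answer: A1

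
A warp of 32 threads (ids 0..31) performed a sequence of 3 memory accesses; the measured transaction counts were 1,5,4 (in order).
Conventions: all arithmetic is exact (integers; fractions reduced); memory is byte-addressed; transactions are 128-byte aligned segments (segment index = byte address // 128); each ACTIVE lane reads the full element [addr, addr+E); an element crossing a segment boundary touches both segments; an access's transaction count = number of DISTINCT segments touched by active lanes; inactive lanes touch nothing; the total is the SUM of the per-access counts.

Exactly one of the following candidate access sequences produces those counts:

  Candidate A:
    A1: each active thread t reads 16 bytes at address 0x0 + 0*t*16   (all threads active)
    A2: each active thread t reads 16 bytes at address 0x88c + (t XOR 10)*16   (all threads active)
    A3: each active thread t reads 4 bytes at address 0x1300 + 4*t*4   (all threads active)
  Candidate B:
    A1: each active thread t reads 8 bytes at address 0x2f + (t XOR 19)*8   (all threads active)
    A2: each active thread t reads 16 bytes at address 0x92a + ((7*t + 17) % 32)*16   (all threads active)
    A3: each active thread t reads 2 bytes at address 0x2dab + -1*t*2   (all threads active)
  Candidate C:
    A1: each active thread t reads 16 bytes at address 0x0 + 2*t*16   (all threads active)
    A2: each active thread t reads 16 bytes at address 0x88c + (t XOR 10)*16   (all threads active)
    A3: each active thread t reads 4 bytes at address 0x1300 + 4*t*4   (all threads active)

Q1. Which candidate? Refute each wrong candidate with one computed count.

B: A1 gives 3 transactions, not 1
C: A1 gives 8 transactions, not 1
A: all counts match (1,5,4)

Answer: A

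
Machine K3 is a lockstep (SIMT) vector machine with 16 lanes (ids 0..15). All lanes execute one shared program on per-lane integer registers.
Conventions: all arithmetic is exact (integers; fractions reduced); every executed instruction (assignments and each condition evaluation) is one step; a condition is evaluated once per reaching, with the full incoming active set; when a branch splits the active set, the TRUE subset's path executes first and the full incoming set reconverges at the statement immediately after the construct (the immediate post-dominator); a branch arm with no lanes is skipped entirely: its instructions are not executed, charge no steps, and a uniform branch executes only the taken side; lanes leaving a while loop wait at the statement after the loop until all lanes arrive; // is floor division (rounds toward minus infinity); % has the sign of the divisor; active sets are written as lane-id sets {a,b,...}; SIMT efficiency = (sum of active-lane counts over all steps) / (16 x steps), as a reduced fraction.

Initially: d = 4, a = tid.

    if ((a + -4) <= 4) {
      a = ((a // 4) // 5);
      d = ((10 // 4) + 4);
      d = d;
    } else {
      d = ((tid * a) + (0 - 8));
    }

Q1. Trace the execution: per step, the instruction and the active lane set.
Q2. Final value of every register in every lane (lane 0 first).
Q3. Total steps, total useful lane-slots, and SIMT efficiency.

step 0: eval ((a + -4) <= 4)         {0,1,2,3,4,5,6,7,8,9,10,11,12,13,14,15}
step 1: a <- ((a // 4) // 5)         {0,1,2,3,4,5,6,7,8}
step 2: d <- ((10 // 4) + 4)         {0,1,2,3,4,5,6,7,8}
step 3: d <- d                       {0,1,2,3,4,5,6,7,8}
step 4: d <- ((tid * a) + (0 - 8))   {9,10,11,12,13,14,15}

Answer: 5 steps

d: 6,6,6,6,6,6,6,6,6,73,92,113,136,161,188,217
a: 0,0,0,0,0,0,0,0,0,9,10,11,12,13,14,15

steps = 5; useful = 50; efficiency = 50/80 = 5/8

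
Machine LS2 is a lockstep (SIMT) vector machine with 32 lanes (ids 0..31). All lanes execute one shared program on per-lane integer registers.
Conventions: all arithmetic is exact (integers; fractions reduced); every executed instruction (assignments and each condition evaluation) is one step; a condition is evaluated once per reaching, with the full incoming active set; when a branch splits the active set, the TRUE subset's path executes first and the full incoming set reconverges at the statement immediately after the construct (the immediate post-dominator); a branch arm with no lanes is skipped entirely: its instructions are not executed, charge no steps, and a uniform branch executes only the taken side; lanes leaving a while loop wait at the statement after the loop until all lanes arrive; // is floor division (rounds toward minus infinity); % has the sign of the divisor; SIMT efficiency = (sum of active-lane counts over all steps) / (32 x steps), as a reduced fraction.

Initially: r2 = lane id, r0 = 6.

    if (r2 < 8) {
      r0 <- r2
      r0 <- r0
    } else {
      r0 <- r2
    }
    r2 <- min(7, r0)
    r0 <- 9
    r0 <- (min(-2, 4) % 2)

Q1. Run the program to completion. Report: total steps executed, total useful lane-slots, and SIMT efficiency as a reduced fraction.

Answer: 7 steps, 168 useful, 3/4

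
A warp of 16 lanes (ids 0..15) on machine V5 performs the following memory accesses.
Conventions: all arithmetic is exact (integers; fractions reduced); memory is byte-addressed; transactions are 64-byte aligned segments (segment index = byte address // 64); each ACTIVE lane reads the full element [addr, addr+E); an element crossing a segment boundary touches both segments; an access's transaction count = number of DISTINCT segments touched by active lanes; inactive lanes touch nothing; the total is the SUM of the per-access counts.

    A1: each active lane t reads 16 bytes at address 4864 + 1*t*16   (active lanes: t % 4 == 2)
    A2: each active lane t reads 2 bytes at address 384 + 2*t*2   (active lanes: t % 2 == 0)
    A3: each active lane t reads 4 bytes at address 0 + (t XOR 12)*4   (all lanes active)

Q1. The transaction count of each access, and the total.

A1: 4 transactions
A2: 1 transaction
A3: 1 transaction

Answer: 4,1,1; total 6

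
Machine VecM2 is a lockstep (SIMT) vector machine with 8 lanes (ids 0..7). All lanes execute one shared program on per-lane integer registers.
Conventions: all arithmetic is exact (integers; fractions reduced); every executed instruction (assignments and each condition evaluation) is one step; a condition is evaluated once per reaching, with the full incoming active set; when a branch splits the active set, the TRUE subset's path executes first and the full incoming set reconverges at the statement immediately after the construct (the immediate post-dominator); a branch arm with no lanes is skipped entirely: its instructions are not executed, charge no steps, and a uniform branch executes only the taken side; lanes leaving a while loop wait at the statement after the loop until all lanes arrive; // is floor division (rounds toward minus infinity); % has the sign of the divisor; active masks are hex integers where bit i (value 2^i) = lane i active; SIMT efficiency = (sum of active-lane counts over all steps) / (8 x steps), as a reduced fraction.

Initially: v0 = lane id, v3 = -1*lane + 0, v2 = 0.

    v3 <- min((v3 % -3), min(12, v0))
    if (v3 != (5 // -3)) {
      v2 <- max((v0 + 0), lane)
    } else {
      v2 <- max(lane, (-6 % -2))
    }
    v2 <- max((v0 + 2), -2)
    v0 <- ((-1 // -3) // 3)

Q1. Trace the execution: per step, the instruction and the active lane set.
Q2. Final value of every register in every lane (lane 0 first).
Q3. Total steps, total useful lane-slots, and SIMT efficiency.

step 0: v3 <- min((v3 % -3), min(12, v0)) 0xff
step 1: eval (v3 != (5 // -3))       0xff
step 2: v2 <- max((v0 + 0), lane)    0xdb
step 3: v2 <- max(lane, (-6 % -2))   0x24
step 4: v2 <- max((v0 + 2), -2)      0xff
step 5: v0 <- ((-1 // -3) // 3)      0xff

Answer: 6 steps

v0: 0,0,0,0,0,0,0,0
v3: 0,-1,-2,0,-1,-2,0,-1
v2: 2,3,4,5,6,7,8,9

steps = 6; useful = 40; efficiency = 40/48 = 5/6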